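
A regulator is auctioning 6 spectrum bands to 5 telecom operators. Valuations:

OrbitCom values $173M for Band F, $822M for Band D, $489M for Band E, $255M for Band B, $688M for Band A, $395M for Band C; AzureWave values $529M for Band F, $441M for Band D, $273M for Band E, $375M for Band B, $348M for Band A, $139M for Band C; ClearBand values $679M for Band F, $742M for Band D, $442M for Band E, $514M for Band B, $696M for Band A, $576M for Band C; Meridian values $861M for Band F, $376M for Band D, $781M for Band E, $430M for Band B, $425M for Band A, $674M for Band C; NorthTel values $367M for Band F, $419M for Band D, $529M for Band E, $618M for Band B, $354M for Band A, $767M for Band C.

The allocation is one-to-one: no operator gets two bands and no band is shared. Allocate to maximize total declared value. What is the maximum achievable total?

Maximum total: $3595M

Optimal: OrbitCom→Band D ($822M), AzureWave→Band F ($529M), ClearBand→Band A ($696M), Meridian→Band E ($781M), NorthTel→Band C ($767M) — total 822+529+696+781+767 = $3595M.
Max-entry greedy (repeatedly take the single best remaining cell) gives $3521M, worse by 74.
No other one-to-one assignment exceeds $3595M.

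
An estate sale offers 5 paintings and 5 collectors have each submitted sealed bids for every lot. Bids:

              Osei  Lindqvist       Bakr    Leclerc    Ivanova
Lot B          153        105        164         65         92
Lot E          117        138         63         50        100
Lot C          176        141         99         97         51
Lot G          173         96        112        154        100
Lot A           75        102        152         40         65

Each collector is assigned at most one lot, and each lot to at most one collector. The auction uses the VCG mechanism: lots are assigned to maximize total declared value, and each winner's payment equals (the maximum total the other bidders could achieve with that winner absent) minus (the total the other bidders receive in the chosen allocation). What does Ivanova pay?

Efficient allocation: Osei→Lot C ($176), Lindqvist→Lot E ($138), Bakr→Lot A ($152), Leclerc→Lot G ($154), Ivanova→Lot B ($92); total welfare W = $712.
Ivanova receives Lot B at value $92, so the others get W − 92 = $620.
Without Ivanova: best allocation of the remaining 4 bidders over all 5 lots is Osei→Lot C ($176), Lindqvist→Lot E ($138), Bakr→Lot B ($164), Leclerc→Lot G ($154), total $632.
VCG payment = (others' best without Ivanova) − (others' welfare with Ivanova) = 632 − 620 = $12.

Ivanova pays $12.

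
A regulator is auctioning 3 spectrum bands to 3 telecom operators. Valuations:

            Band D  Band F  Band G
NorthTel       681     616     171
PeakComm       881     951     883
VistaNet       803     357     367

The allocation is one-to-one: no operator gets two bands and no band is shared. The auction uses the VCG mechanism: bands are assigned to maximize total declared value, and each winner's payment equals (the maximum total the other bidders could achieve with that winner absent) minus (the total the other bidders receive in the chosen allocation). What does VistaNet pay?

Efficient allocation: NorthTel→Band F ($616M), PeakComm→Band G ($883M), VistaNet→Band D ($803M); total welfare W = $2302M.
VistaNet receives Band D at value $803M, so the others get W − 803 = $1499M.
Without VistaNet: best allocation of the remaining 2 bidders over all 3 bands is NorthTel→Band D ($681M), PeakComm→Band F ($951M), total $1632M.
VCG payment = (others' best without VistaNet) − (others' welfare with VistaNet) = 1632 − 1499 = $133M.

VistaNet pays $133M.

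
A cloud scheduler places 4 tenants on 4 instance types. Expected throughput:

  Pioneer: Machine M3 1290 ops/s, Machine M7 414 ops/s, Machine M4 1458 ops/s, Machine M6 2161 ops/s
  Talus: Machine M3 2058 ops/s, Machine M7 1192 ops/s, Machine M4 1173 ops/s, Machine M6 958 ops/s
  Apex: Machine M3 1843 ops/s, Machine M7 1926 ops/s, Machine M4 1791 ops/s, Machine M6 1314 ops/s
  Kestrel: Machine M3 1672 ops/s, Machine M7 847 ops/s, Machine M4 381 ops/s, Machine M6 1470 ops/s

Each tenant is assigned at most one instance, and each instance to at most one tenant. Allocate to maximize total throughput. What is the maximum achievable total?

This is the linear assignment problem.
Optimal: Pioneer→Machine M6 (2161 ops/s), Talus→Machine M4 (1173 ops/s), Apex→Machine M7 (1926 ops/s), Kestrel→Machine M3 (1672 ops/s) — total 2161+1173+1926+1672 = 6932 ops/s.
Max-entry greedy (repeatedly take the single best remaining cell) gives 6526 ops/s, worse by 406.
Next-best assignment: Pioneer→Machine M4, Talus→Machine M3, Apex→Machine M7, Kestrel→Machine M6 = 6912 ops/s.
Checked against all permutations: 6932 ops/s is optimal.

Maximum total: 6932 ops/s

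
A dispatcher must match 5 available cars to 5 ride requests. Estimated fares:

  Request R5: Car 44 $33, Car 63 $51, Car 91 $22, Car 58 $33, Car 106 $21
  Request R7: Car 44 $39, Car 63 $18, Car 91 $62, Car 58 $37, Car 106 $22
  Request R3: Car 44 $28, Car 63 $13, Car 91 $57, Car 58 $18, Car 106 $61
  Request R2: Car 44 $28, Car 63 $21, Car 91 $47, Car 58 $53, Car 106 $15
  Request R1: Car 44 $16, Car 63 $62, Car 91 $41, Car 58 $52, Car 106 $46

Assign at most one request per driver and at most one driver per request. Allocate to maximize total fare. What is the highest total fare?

This is a one-to-one assignment (maximum-weight bipartite matching).
Optimal: Car 44→Request R5 ($33), Car 63→Request R1 ($62), Car 91→Request R7 ($62), Car 58→Request R2 ($53), Car 106→Request R3 ($61) — total 33+62+62+53+61 = $271.
Checked against all permutations: $271 is optimal.

Max total: $271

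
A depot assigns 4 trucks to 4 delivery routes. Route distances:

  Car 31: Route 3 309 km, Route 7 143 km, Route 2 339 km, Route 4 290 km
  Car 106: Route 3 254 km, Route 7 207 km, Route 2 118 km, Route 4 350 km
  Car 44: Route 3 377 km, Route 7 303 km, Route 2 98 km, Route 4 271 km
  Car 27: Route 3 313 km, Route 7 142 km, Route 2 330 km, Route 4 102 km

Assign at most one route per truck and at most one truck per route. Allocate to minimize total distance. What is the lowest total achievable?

Minimum total: 597 km

This is the linear assignment problem.
Optimal: Car 31→Route 7 (143 km), Car 106→Route 3 (254 km), Car 44→Route 2 (98 km), Car 27→Route 4 (102 km) — total 143+254+98+102 = 597 km.
Column-greedy (each route in turn goes to its cheapest remaining truck) gives 784 km, worse by 187.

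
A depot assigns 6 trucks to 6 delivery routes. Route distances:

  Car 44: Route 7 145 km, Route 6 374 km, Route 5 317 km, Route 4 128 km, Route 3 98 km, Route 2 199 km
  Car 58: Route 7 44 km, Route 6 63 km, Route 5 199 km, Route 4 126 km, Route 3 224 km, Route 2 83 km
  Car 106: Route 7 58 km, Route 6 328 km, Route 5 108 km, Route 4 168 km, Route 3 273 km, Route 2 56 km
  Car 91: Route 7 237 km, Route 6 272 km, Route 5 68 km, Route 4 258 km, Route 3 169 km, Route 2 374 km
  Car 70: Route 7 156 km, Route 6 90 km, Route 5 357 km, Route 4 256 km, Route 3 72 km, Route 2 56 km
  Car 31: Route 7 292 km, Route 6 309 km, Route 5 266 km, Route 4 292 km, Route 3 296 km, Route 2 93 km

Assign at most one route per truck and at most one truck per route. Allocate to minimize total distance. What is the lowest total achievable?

Minimum total: 482 km

This is a one-to-one assignment (minimum-cost bipartite matching).
Optimal: Car 44→Route 4 (128 km), Car 58→Route 6 (63 km), Car 106→Route 7 (58 km), Car 91→Route 5 (68 km), Car 70→Route 3 (72 km), Car 31→Route 2 (93 km) — total 128+63+58+68+72+93 = 482 km.
Row-greedy (each truck in turn takes its cheapest remaining route) gives 648 km, worse by 166.
Next-best assignment: Car 44→Route 3, Car 58→Route 4, Car 106→Route 7, Car 91→Route 5, Car 70→Route 6, Car 31→Route 2 = 533 km.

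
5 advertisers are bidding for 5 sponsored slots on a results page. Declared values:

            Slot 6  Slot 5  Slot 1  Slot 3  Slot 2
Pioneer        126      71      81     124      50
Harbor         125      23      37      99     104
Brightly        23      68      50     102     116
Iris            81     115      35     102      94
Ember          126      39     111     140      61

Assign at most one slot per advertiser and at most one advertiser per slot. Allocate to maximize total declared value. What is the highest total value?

Optimal: Pioneer→Slot 3 ($124), Harbor→Slot 6 ($125), Brightly→Slot 2 ($116), Iris→Slot 5 ($115), Ember→Slot 1 ($111) — total 124+125+116+115+111 = $591.
Row-greedy (each advertiser in turn takes its best remaining slot) gives $558, worse by 33.

Max total: $591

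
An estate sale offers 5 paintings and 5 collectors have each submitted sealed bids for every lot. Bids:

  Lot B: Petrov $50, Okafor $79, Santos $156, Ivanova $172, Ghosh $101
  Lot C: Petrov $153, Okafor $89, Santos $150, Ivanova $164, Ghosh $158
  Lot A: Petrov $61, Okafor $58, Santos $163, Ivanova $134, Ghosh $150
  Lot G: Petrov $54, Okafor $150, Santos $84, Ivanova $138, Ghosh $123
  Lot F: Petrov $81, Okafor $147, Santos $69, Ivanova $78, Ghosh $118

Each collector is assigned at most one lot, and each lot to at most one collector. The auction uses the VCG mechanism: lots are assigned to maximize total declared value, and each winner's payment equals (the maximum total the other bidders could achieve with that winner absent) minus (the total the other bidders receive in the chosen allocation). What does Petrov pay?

Efficient allocation: Petrov→Lot C ($153), Okafor→Lot F ($147), Santos→Lot A ($163), Ivanova→Lot B ($172), Ghosh→Lot G ($123); total welfare W = $758.
Petrov receives Lot C at value $153, so the others get W − 153 = $605.
Without Petrov: best allocation of the remaining 4 bidders over all 5 lots is Okafor→Lot G ($150), Santos→Lot A ($163), Ivanova→Lot B ($172), Ghosh→Lot C ($158), total $643.
VCG payment = (others' best without Petrov) − (others' welfare with Petrov) = 643 − 605 = $38.

Petrov pays $38.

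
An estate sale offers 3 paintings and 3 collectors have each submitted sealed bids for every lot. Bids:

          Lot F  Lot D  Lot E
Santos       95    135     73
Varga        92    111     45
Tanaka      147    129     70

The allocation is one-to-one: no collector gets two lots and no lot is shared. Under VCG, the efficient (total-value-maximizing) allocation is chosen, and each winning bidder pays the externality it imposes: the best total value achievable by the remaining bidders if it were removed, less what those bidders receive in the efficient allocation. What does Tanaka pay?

Efficient allocation: Santos→Lot E ($73), Varga→Lot D ($111), Tanaka→Lot F ($147); total welfare W = $331.
Tanaka receives Lot F at value $147, so the others get W − 147 = $184.
Without Tanaka: best allocation of the remaining 2 bidders over all 3 lots is Santos→Lot D ($135), Varga→Lot F ($92), total $227.
VCG payment = (others' best without Tanaka) − (others' welfare with Tanaka) = 227 − 184 = $43.

Tanaka pays $43.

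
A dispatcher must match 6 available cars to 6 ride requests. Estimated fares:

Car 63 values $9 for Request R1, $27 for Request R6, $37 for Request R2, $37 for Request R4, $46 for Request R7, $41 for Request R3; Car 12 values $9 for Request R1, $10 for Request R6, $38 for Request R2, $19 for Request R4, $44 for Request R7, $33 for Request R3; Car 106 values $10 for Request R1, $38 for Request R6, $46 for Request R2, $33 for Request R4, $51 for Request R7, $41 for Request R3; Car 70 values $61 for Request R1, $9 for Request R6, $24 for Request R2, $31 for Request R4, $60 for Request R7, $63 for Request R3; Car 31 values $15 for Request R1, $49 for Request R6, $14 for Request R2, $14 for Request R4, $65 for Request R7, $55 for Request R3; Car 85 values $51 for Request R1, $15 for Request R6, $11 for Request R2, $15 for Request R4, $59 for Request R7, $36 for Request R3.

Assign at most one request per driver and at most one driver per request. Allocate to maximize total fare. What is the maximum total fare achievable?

Optimal: Car 63→Request R4 ($37), Car 12→Request R2 ($38), Car 106→Request R6 ($38), Car 70→Request R3 ($63), Car 31→Request R7 ($65), Car 85→Request R1 ($51) — total 37+38+38+63+65+51 = $292.
Column-greedy (each request in turn goes to its best remaining driver) gives $285, worse by 7.
Next-best assignment: Car 63→Request R4, Car 12→Request R7, Car 106→Request R2, Car 70→Request R3, Car 31→Request R6, Car 85→Request R1 = $290.
No other one-to-one assignment exceeds $292.

Maximum total: $292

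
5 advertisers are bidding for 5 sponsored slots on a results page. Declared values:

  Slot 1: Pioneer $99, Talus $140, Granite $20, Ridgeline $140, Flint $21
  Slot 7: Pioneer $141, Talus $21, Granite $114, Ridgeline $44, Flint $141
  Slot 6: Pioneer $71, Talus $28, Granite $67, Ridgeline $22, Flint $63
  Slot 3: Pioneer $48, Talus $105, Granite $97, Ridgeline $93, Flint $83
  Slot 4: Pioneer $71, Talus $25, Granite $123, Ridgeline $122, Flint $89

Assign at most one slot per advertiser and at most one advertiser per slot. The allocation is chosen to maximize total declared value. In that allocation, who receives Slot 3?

Talus receives Slot 3.

Optimal: Pioneer→Slot 6 ($71), Talus→Slot 3 ($105), Granite→Slot 4 ($123), Ridgeline→Slot 1 ($140), Flint→Slot 7 ($141) — total 71+105+123+140+141 = $580.
Next-best assignment: Pioneer→Slot 7, Talus→Slot 3, Granite→Slot 4, Ridgeline→Slot 1, Flint→Slot 6 = $572.
Every other assignment is strictly worse.
Talus's own top slot is Slot 1 ($140), but forcing Talus→Slot 1 and reassigning the rest optimally gives only $571 — worse by 9.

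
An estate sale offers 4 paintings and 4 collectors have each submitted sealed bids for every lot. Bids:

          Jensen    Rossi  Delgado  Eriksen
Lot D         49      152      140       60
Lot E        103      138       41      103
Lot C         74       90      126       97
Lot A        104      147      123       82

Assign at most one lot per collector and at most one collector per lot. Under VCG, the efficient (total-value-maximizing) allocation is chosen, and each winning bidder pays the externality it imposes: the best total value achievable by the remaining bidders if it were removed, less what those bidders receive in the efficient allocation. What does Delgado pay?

Delgado pays $12.

Efficient allocation: Jensen→Lot E ($103), Rossi→Lot A ($147), Delgado→Lot D ($140), Eriksen→Lot C ($97); total welfare W = $487.
Delgado receives Lot D at value $140, so the others get W − 140 = $347.
Without Delgado: best allocation of the remaining 3 bidders over all 4 lots is Jensen→Lot A ($104), Rossi→Lot D ($152), Eriksen→Lot E ($103), total $359.
VCG payment = (others' best without Delgado) − (others' welfare with Delgado) = 359 − 347 = $12.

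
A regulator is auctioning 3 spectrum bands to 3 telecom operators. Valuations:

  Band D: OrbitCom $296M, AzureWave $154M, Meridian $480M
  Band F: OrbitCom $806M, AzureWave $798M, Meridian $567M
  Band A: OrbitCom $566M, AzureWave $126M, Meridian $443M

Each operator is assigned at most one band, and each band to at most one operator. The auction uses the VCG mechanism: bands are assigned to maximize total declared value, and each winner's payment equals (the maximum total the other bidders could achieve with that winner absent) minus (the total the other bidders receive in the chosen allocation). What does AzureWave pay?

AzureWave pays $240M.

Efficient allocation: OrbitCom→Band A ($566M), AzureWave→Band F ($798M), Meridian→Band D ($480M); total welfare W = $1844M.
AzureWave receives Band F at value $798M, so the others get W − 798 = $1046M.
Without AzureWave: best allocation of the remaining 2 bidders over all 3 bands is OrbitCom→Band F ($806M), Meridian→Band D ($480M), total $1286M.
VCG payment = (others' best without AzureWave) − (others' welfare with AzureWave) = 1286 − 1046 = $240M.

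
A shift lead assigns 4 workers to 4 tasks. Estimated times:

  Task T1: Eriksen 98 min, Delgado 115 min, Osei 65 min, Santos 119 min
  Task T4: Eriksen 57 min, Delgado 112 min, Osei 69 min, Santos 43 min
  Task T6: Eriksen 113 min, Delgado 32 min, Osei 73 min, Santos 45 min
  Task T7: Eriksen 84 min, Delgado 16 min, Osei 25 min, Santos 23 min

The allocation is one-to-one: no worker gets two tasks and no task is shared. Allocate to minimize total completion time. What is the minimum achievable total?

Optimal: Eriksen→Task T4 (57 min), Delgado→Task T6 (32 min), Osei→Task T1 (65 min), Santos→Task T7 (23 min) — total 57+32+65+23 = 177 min.
Min-entry greedy (repeatedly take the single cheapest remaining cell) gives 237 min, worse by 60.
Checked against all permutations: 177 min is optimal.

Minimum total: 177 min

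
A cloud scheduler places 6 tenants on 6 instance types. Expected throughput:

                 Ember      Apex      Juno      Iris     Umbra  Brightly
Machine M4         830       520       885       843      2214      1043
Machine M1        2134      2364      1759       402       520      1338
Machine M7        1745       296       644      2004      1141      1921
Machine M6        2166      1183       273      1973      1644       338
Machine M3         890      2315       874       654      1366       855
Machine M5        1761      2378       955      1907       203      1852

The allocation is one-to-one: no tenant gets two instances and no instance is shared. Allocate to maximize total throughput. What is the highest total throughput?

Optimal: Ember→Machine M6 (2166 ops/s), Apex→Machine M3 (2315 ops/s), Juno→Machine M1 (1759 ops/s), Iris→Machine M7 (2004 ops/s), Umbra→Machine M4 (2214 ops/s), Brightly→Machine M5 (1852 ops/s) — total 2166+2315+1759+2004+2214+1852 = 12310 ops/s.
Column-greedy (each instance in turn goes to its best remaining tenant) gives 11474 ops/s, worse by 836.

Max total: 12310 ops/s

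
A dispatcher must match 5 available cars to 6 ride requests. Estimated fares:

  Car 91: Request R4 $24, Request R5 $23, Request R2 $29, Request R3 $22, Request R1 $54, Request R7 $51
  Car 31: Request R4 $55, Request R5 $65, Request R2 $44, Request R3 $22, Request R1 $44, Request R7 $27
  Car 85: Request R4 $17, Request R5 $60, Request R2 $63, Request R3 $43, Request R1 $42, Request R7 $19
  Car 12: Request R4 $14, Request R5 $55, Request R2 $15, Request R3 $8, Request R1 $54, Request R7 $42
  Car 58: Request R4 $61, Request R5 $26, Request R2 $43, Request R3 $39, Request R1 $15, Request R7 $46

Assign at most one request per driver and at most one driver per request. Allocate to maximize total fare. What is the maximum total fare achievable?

Maximum total: $294

Treat this as an assignment problem: match each driver to one request.
Optimal: Car 91→Request R7 ($51), Car 31→Request R5 ($65), Car 85→Request R2 ($63), Car 12→Request R1 ($54), Car 58→Request R4 ($61) — total 51+65+63+54+61 = $294.
Row-greedy (each driver in turn takes its best remaining request) gives $285, worse by 9.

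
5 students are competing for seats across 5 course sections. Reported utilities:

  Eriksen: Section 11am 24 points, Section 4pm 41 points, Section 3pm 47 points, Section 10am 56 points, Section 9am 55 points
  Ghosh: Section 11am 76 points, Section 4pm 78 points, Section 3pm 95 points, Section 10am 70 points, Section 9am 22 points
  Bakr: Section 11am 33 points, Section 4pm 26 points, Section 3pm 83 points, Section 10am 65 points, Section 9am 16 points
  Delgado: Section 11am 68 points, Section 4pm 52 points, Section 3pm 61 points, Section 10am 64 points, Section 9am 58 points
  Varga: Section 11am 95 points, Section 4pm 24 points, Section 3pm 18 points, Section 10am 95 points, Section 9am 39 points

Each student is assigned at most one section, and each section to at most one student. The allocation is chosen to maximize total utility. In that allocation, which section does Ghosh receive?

Ghosh receives Section 4pm.

Optimal: Eriksen→Section 9am (55 points), Ghosh→Section 4pm (78 points), Bakr→Section 3pm (83 points), Delgado→Section 11am (68 points), Varga→Section 10am (95 points) — total 55+78+83+68+95 = 379 points.
Row-greedy (each student in turn takes its best remaining section) gives 266 points, worse by 113.
Next-best assignment: Eriksen→Section 9am, Ghosh→Section 4pm, Bakr→Section 3pm, Delgado→Section 10am, Varga→Section 11am = 375 points.
Swapping Eriksen↔Delgado (Eriksen→Section 11am 24 points, Delgado→Section 9am 58 points) loses 41.
Ghosh's own top section is Section 3pm (95 points), but forcing Ghosh→Section 3pm and reassigning the rest optimally gives only 362 points — worse by 17.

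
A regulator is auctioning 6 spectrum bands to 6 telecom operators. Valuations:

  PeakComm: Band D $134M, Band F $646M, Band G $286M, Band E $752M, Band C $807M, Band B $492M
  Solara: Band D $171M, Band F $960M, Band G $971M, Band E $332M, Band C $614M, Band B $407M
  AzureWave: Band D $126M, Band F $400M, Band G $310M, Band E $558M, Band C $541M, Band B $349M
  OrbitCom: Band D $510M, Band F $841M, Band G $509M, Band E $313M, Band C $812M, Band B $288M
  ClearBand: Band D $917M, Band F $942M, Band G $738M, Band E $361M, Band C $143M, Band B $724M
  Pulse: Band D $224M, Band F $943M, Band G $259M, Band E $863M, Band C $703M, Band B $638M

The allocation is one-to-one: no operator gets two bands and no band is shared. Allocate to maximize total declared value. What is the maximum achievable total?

Max total: $4748M

Treat this as an assignment problem: match each operator to one band.
Optimal: PeakComm→Band C ($807M), Solara→Band G ($971M), AzureWave→Band B ($349M), OrbitCom→Band F ($841M), ClearBand→Band D ($917M), Pulse→Band E ($863M) — total 807+971+349+841+917+863 = $4748M.
Max-entry greedy (repeatedly take the single best remaining cell) gives $4744M, worse by 4.
Next-best assignment: PeakComm→Band E, Solara→Band G, AzureWave→Band B, OrbitCom→Band C, ClearBand→Band D, Pulse→Band F = $4744M.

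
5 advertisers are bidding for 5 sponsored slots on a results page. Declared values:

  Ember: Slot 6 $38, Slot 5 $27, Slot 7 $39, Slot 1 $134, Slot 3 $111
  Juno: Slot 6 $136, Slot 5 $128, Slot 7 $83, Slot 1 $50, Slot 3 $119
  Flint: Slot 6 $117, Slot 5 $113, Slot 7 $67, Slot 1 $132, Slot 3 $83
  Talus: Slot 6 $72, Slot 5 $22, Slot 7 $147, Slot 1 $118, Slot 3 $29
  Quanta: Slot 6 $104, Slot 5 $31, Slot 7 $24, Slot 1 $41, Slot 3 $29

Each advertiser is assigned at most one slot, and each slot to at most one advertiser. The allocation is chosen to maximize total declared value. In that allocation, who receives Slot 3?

This is a one-to-one assignment (maximum-weight bipartite matching).
Optimal: Ember→Slot 3 ($111), Juno→Slot 5 ($128), Flint→Slot 1 ($132), Talus→Slot 7 ($147), Quanta→Slot 6 ($104) — total 111+128+132+147+104 = $622.
Max-entry greedy (repeatedly take the single best remaining cell) gives $559, worse by 63.
Next-best assignment: Ember→Slot 1, Juno→Slot 3, Flint→Slot 5, Talus→Slot 7, Quanta→Slot 6 = $617.
Ember's own top slot is Slot 1 ($134), but forcing Ember→Slot 1 and reassigning the rest optimally gives only $617 — worse by 5.

Ember receives Slot 3.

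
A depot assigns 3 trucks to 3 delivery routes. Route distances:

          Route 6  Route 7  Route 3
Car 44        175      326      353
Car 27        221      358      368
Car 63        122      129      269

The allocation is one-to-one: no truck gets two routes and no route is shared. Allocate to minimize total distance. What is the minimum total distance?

Min total: 672 km

Optimal: Car 44→Route 6 (175 km), Car 27→Route 3 (368 km), Car 63→Route 7 (129 km) — total 175+368+129 = 672 km.
Min-entry greedy (repeatedly take the single cheapest remaining cell) gives 816 km, worse by 144.
Checked against all permutations: 672 km is optimal.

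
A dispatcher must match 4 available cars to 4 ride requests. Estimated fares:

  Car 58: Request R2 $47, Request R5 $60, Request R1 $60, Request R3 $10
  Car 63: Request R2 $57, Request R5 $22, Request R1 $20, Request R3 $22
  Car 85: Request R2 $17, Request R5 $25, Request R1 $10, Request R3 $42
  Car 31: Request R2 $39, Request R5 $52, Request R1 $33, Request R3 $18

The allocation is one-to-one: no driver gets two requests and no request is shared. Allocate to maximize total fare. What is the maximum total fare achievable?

Maximum total: $211

Optimal: Car 58→Request R1 ($60), Car 63→Request R2 ($57), Car 85→Request R3 ($42), Car 31→Request R5 ($52) — total 60+57+42+52 = $211.
Column-greedy (each request in turn goes to its best remaining driver) gives $192, worse by 19.
Next-best assignment: Car 58→Request R5, Car 63→Request R2, Car 85→Request R3, Car 31→Request R1 = $192.
Swapping Car 85↔Car 31 (Car 85→Request R5 $25, Car 31→Request R3 $18) loses 51.
No other one-to-one assignment exceeds $211.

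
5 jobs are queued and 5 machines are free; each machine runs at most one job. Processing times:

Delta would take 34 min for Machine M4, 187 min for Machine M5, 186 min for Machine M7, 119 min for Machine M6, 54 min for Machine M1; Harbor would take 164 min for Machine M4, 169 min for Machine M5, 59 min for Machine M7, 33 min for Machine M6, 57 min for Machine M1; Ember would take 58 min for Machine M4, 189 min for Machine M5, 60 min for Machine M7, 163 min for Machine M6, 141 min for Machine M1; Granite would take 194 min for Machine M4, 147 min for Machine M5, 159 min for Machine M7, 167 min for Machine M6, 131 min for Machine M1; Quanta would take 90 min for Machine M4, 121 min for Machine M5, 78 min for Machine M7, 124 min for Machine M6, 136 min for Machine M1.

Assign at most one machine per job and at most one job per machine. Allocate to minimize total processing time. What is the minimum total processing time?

Min total: 370 min

Optimal: Delta→Machine M1 (54 min), Harbor→Machine M6 (33 min), Ember→Machine M4 (58 min), Granite→Machine M5 (147 min), Quanta→Machine M7 (78 min) — total 54+33+58+147+78 = 370 min.
Min-entry greedy (repeatedly take the single cheapest remaining cell) gives 379 min, worse by 9.
Swapping Harbor↔Granite (Harbor→Machine M5 169 min, Granite→Machine M6 167 min) adds 156.
No other one-to-one assignment undercuts 370 min.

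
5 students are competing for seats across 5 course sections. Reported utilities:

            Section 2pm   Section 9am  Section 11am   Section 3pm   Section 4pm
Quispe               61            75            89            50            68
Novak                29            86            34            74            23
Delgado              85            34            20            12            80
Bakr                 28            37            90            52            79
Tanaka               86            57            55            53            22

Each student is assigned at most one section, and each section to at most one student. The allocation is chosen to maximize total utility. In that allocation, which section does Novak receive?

Novak receives Section 3pm.

Optimal: Quispe→Section 9am (75 points), Novak→Section 3pm (74 points), Delgado→Section 4pm (80 points), Bakr→Section 11am (90 points), Tanaka→Section 2pm (86 points) — total 75+74+80+90+86 = 405 points.
Row-greedy (each student in turn takes its best remaining section) gives 392 points, worse by 13.
Swapping Delgado↔Tanaka (Delgado→Section 2pm 85 points, Tanaka→Section 4pm 22 points) loses 59.
Checked against all permutations: 405 points is optimal.
Novak's own top section is Section 9am (86 points), but forcing Novak→Section 9am and reassigning the rest optimally gives only 393 points — worse by 12.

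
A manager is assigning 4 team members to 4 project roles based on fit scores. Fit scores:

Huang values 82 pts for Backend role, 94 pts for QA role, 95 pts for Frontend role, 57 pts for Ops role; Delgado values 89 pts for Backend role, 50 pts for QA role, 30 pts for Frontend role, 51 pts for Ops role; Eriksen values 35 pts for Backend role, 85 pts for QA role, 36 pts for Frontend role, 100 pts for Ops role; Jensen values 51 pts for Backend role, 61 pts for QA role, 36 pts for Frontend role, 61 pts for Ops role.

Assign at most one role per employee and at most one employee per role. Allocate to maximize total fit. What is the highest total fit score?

Maximum total: 345 pts

This is a one-to-one assignment (maximum-weight bipartite matching).
Optimal: Huang→Frontend role (95 pts), Delgado→Backend role (89 pts), Eriksen→Ops role (100 pts), Jensen→QA role (61 pts) — total 95+89+100+61 = 345 pts.
Column-greedy (each role in turn goes to its best remaining employee) gives 280 pts, worse by 65.
Next-best assignment: Huang→Frontend role, Delgado→Backend role, Eriksen→QA role, Jensen→Ops role = 330 pts.
Swapping Delgado↔Huang (Delgado→Frontend role 30 pts, Huang→Backend role 82 pts) loses 72.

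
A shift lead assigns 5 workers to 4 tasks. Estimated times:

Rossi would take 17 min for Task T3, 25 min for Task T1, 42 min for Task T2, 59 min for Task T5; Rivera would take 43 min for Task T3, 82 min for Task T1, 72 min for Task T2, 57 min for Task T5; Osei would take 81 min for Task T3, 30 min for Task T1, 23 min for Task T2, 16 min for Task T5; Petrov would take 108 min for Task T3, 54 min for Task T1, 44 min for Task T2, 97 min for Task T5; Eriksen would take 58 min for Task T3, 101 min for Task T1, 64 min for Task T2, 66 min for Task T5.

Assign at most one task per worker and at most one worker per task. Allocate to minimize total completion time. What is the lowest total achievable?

This is the linear assignment problem.
Optimal: Rivera→Task T3 (43 min), Rossi→Task T1 (25 min), Petrov→Task T2 (44 min), Osei→Task T5 (16 min) — total 43+25+44+16 = 128 min.
Column-greedy (each task in turn goes to its cheapest remaining worker) gives 148 min, worse by 20.
Next-best assignment: Eriksen→Task T3, Rossi→Task T1, Petrov→Task T2, Osei→Task T5 = 143 min.

Minimum total: 128 min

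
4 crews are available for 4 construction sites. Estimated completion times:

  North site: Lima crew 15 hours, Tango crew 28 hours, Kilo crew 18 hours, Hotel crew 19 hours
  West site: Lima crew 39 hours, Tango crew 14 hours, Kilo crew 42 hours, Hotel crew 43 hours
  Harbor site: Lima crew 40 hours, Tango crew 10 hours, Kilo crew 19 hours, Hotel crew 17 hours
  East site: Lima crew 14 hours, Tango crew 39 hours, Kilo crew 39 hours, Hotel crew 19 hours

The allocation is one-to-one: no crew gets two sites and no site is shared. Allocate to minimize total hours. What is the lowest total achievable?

Minimum total: 63 hours

Optimal: Lima crew→East site (14 hours), Tango crew→West site (14 hours), Kilo crew→North site (18 hours), Hotel crew→Harbor site (17 hours) — total 14+14+18+17 = 63 hours.
Min-entry greedy (repeatedly take the single cheapest remaining cell) gives 85 hours, worse by 22.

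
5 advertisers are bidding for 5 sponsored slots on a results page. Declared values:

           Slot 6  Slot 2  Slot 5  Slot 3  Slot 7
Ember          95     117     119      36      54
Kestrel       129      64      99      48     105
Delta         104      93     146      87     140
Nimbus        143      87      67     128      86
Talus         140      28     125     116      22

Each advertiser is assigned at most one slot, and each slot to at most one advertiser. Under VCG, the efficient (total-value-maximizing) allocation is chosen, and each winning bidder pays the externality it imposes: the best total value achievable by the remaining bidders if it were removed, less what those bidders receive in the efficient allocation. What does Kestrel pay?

Kestrel pays $21.

Efficient allocation: Ember→Slot 2 ($117), Kestrel→Slot 6 ($129), Delta→Slot 7 ($140), Nimbus→Slot 3 ($128), Talus→Slot 5 ($125); total welfare W = $639.
Kestrel receives Slot 6 at value $129, so the others get W − 129 = $510.
Without Kestrel: best allocation of the remaining 4 bidders over all 5 slots is Ember→Slot 2 ($117), Delta→Slot 5 ($146), Nimbus→Slot 3 ($128), Talus→Slot 6 ($140), total $531.
VCG payment = (others' best without Kestrel) − (others' welfare with Kestrel) = 531 − 510 = $21.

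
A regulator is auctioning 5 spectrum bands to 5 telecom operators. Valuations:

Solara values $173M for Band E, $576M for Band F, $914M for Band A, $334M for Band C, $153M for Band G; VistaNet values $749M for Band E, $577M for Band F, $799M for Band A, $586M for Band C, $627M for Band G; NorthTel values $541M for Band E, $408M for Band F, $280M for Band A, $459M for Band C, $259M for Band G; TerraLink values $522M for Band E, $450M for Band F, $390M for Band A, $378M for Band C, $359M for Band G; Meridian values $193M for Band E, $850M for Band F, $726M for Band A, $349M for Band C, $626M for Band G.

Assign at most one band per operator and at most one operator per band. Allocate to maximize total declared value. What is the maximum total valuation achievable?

Max total: $3372M

Optimal: Solara→Band A ($914M), VistaNet→Band G ($627M), NorthTel→Band C ($459M), TerraLink→Band E ($522M), Meridian→Band F ($850M) — total 914+627+459+522+850 = $3372M.
Max-entry greedy (repeatedly take the single best remaining cell) gives $3331M, worse by 41.
Swapping NorthTel↔VistaNet (NorthTel→Band G $259M, VistaNet→Band C $586M) loses 241.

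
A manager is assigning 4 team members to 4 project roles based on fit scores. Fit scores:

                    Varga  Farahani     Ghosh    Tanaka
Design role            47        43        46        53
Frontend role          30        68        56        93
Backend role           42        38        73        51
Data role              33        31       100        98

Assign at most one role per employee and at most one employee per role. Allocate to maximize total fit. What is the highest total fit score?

Optimal: Varga→Design role (47 pts), Farahani→Frontend role (68 pts), Ghosh→Backend role (73 pts), Tanaka→Data role (98 pts) — total 47+68+73+98 = 286 pts.
Column-greedy (each role in turn goes to its best remaining employee) gives 227 pts, worse by 59.
Swapping Ghosh↔Varga (Ghosh→Design role 46 pts, Varga→Backend role 42 pts) loses 32.

Max total: 286 pts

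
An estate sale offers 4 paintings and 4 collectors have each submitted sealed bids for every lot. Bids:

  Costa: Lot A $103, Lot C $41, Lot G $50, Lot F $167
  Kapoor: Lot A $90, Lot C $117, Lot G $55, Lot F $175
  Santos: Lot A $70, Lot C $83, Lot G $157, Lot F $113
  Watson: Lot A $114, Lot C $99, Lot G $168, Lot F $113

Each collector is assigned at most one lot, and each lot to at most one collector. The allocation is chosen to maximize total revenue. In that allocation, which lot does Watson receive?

Watson receives Lot A.

Optimal: Costa→Lot F ($167), Kapoor→Lot C ($117), Santos→Lot G ($157), Watson→Lot A ($114) — total 167+117+157+114 = $555.
Max-entry greedy (repeatedly take the single best remaining cell) gives $529, worse by 26.
Swapping Costa↔Santos (Costa→Lot G $50, Santos→Lot F $113) loses 161.
Watson's own top lot is Lot G ($168), but forcing Watson→Lot G and reassigning the rest optimally gives only $529 — worse by 26.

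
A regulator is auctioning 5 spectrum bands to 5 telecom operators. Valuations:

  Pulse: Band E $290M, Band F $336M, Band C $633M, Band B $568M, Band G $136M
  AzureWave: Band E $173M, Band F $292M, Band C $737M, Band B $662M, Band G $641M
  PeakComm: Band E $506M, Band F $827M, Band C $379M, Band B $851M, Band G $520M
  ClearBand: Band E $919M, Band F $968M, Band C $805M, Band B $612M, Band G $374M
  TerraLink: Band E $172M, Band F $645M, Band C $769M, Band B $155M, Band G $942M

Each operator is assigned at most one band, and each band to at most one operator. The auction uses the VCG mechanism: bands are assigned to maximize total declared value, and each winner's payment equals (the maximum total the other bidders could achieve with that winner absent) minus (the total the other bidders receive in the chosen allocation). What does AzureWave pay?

Efficient allocation: Pulse→Band B ($568M), AzureWave→Band C ($737M), PeakComm→Band F ($827M), ClearBand→Band E ($919M), TerraLink→Band G ($942M); total welfare W = $3993M.
AzureWave receives Band C at value $737M, so the others get W − 737 = $3256M.
Without AzureWave: best allocation of the remaining 4 bidders over all 5 bands is Pulse→Band C ($633M), PeakComm→Band B ($851M), ClearBand→Band F ($968M), TerraLink→Band G ($942M), total $3394M.
VCG payment = (others' best without AzureWave) − (others' welfare with AzureWave) = 3394 − 3256 = $138M.

AzureWave pays $138M.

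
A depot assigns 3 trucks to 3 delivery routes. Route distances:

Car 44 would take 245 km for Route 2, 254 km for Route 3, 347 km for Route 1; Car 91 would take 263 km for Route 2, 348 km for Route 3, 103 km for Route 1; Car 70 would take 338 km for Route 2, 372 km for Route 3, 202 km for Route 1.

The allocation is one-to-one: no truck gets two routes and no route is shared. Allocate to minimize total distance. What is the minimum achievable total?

Optimal: Car 44→Route 3 (254 km), Car 91→Route 1 (103 km), Car 70→Route 2 (338 km) — total 254+103+338 = 695 km.
Column-greedy (each route in turn goes to its cheapest remaining truck) gives 795 km, worse by 100.
No other one-to-one assignment undercuts 695 km.

Minimum total: 695 km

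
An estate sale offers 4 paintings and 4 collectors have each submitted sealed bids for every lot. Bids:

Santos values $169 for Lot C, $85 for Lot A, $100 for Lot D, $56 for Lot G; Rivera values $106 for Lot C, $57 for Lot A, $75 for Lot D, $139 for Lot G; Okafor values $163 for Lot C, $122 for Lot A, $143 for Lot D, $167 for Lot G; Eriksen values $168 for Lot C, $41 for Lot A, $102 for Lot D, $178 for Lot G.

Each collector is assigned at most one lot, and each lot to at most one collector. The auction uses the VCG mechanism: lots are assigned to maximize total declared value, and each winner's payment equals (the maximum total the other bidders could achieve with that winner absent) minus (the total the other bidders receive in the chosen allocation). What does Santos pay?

Efficient allocation: Santos→Lot C ($169), Rivera→Lot A ($57), Okafor→Lot D ($143), Eriksen→Lot G ($178); total welfare W = $547.
Santos receives Lot C at value $169, so the others get W − 169 = $378.
Without Santos: best allocation of the remaining 3 bidders over all 4 lots is Rivera→Lot G ($139), Okafor→Lot D ($143), Eriksen→Lot C ($168), total $450.
VCG payment = (others' best without Santos) − (others' welfare with Santos) = 450 − 378 = $72.

Santos pays $72.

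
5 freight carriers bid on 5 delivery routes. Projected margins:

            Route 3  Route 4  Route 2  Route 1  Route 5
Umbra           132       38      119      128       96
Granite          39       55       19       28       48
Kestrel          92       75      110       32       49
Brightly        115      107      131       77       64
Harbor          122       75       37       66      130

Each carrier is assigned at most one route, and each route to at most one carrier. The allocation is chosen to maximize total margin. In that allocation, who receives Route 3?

Brightly receives Route 3.

Optimal: Umbra→Route 1 ($128k), Granite→Route 4 ($55k), Kestrel→Route 2 ($110k), Brightly→Route 3 ($115k), Harbor→Route 5 ($130k) — total 128+55+110+115+130 = $538k.
Column-greedy (each route in turn goes to its best remaining carrier) gives $463k, worse by 75.
Swapping Brightly↔Harbor (Brightly→Route 5 $64k, Harbor→Route 3 $122k) loses 59.
Brightly's own top route is Route 2 ($131k), but forcing Brightly→Route 2 and reassigning the rest optimally gives only $536k — worse by 2.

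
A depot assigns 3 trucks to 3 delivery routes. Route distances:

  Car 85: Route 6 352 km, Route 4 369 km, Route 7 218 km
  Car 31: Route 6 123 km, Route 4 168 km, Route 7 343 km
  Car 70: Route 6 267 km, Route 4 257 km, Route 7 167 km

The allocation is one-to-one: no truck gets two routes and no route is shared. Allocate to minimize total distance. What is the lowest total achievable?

Treat this as an assignment problem: match each truck to one route.
Optimal: Car 85→Route 7 (218 km), Car 31→Route 6 (123 km), Car 70→Route 4 (257 km) — total 218+123+257 = 598 km.
Min-entry greedy (repeatedly take the single cheapest remaining cell) gives 659 km, worse by 61.
Next-best assignment: Car 85→Route 7, Car 31→Route 4, Car 70→Route 6 = 653 km.
Swapping Car 31↔Car 70 (Car 31→Route 4 168 km, Car 70→Route 6 267 km) adds 55.
Every other assignment is strictly worse.

Min total: 598 km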